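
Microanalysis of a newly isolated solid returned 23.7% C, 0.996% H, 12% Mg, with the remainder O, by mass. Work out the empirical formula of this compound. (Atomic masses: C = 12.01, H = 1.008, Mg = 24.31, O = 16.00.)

Assume 100 g: 23.7 g C, 0.996 g H, 12 g Mg, 63.3 g O.
Moles — C: 23.7 / 12.01 = 1.973 mol; H: 0.996 / 1.008 = 0.9881 mol; Mg: 12 / 24.31 = 0.4936 mol; O: 63.3 / 16.00 = 3.956 mol
Ratios (÷ 0.4936): C 3.998, H 2.002, Mg 1.000, O 8.015
Ratio ≈ 4:2:1:8, so the empirical formula is C4H2MgO8

C4H2MgO8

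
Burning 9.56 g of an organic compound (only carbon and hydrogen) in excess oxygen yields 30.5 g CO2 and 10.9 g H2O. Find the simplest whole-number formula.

C4H7

mol C = 30.5 / 44.01 = 0.6930; mass C = 0.6930 × 12.01 = 8.323 g
mol H = 2 × (10.9 / 18.02) = 1.210; mass H = 1.210 × 1.008 = 1.219 g
Ratios (÷ 0.693): C 1.000, H 1.746
×4: C 4.00, H 6.98 → C4H7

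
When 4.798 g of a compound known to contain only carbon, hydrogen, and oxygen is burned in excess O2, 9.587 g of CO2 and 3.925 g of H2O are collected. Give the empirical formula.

mol C = 9.587 / 44.01 = 0.2178; mass C = 0.2178 × 12.01 = 2.616 g
mol H = 2 × (3.925 / 18.02) = 0.4356; mass H = 0.4356 × 1.008 = 0.4391 g
mass O = 4.798 − (3.055) = 1.743 g → mol O = 0.1089
Smallest is O at 0.1089 mol; normalising gives C 2.000, H 4.000, O 1.000
→ C2H4O

C2H4O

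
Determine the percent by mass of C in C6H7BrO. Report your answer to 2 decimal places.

Molar mass = 6(12.01) + 7(1.008) + 1(79.90) + 1(16.00) = 175.016 g/mol
Mass of C per mole = 6 × 12.01 = 72.060 g
% C = 72.060 / 175.016 × 100 = 41.17%

41.17%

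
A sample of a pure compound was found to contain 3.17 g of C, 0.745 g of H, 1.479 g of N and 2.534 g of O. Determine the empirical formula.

C5H14N2O3

C: 3.17 g ÷ 12.01 g/mol = 0.2639 mol
H: 0.745 g ÷ 1.008 g/mol = 0.7391 mol
N: 1.479 g ÷ 14.01 g/mol = 0.1056 mol
O: 2.534 g ÷ 16.00 g/mol = 0.1584 mol
Divide by the smallest (0.1056 mol N): C 2.500, H 7.001, N 1.000, O 1.500
Scaling by 2: C 5.00, H 14.00, N 2.00, O 3.00 → C5H14N2O3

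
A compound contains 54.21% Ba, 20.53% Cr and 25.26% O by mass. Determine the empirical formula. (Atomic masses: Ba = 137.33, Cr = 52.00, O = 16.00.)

Assume 100 g: 54.21 g Ba, 20.53 g Cr, 25.26 g O.
n(Ba) = 54.21/137.33 = 0.3947, n(Cr) = 20.53/52.00 = 0.3948, n(O) = 25.26/16.00 = 1.579
Ratios (÷ 0.3947): Ba 1.000, Cr 1.000, O 3.999
≈ 1:1:4 → BaCrO4

BaCrO4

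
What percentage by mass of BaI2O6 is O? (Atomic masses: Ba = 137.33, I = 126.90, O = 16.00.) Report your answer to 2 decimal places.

19.71%

Molar mass = 1(137.33) + 2(126.90) + 6(16.00) = 487.130 g/mol
Mass of O per mole = 6 × 16.00 = 96.000 g
% O = 96.000 / 487.130 × 100 = 19.71%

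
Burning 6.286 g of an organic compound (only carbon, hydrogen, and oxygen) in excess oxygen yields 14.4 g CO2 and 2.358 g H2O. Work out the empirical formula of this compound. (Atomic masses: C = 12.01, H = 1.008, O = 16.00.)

mol C = 14.4 / 44.01 = 0.3272; mass C = 0.3272 × 12.01 = 3.930 g
mol H = 2 × (2.358 / 18.02) = 0.2617; mass H = 0.2617 × 1.008 = 0.2638 g
mass O = 6.286 − (4.193) = 2.093 g → mol O = 0.1308
Smallest is O at 0.1308 mol; normalising gives C 2.502, H 2.001, O 1.000
Multiply by 2: C 5.00, H 4.00, O 2.00 → C5H4O2

C5H4O2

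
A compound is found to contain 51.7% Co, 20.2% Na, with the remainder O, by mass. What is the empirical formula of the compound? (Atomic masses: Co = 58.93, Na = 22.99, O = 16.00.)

CoNaO2

Assume 100 g: 51.7 g Co, 20.2 g Na, 28.1 g O.
Moles — Co: 51.7 / 58.93 = 0.8773 mol; Na: 20.2 / 22.99 = 0.8786 mol; O: 28.1 / 16.00 = 1.756 mol
Ratios (÷ 0.8773): Co 1.000, Na 1.002, O 2.002
≈ 1:1:2 → CoNaO2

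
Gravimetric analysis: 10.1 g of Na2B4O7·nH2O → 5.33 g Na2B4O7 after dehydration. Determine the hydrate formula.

Mass of water lost = 10.1 − 5.33 = 4.77 g → 4.77 / 18.02 = 0.2647 mol H2O
Molar mass of Na2B4O7 = 201.22 g/mol → mol Na2B4O7 = 5.33 / 201.22 = 0.02649
n = 0.2647 / 0.02649 = 9.99 ≈ 10 → Na2B4O7·10H2O

Na2B4O7·10H2O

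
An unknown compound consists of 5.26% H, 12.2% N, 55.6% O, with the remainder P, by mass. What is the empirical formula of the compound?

H6NO4P

Assume 100 g: 5.26 g H, 12.2 g N, 55.6 g O, 26.94 g P.
H: 5.26 g ÷ 1.008 g/mol = 5.218 mol
N: 12.2 g ÷ 14.01 g/mol = 0.8708 mol
O: 55.6 g ÷ 16.00 g/mol = 3.475 mol
P: 26.94 g ÷ 30.97 g/mol = 0.8699 mol
Ratios (÷ 0.8699): H 5.999, N 1.001, O 3.995, P 1.000
Ratio ≈ 6:1:4:1, so the empirical formula is H6NO4P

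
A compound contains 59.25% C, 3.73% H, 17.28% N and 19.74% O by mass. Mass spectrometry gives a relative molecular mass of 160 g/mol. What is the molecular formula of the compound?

C8H6N2O2

Assume 100 g: 59.25 g C, 3.73 g H, 17.28 g N, 19.74 g O.
Moles — C: 59.25 / 12.01 = 4.933 mol; H: 3.73 / 1.008 = 3.7 mol; N: 17.28 / 14.01 = 1.233 mol; O: 19.74 / 16.00 = 1.234 mol
Ratios (÷ 1.233): C 4.000, H 3.000, N 1.000, O 1.000
→ C4H3NO
Empirical-formula mass = 81.07 g/mol
n = 160 / 81.07 = 1.97 ≈ 2
Molecular formula = (C4H3NO)×2 = C8H6N2O2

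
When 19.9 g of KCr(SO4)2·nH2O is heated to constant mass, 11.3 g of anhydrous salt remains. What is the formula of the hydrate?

KCr(SO4)2·12H2O

Mass of water lost = 19.9 − 11.3 = 8.6 g → 8.6 / 18.02 = 0.4772 mol H2O
Molar mass of KCr(SO4)2 = 283.24 g/mol → mol KCr(SO4)2 = 11.3 / 283.24 = 0.0399
n = 0.4772 / 0.0399 = 11.96 ≈ 12 → KCr(SO4)2·12H2O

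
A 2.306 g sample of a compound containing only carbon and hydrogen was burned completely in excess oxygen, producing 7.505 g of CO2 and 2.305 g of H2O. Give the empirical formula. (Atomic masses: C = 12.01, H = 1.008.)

mol C = 7.505 / 44.01 = 0.1705; mass C = 0.1705 × 12.01 = 2.048 g
mol H = 2 × (2.305 / 18.02) = 0.2558; mass H = 0.2558 × 1.008 = 0.2579 g
Ratios (÷ 0.1705): C 1.000, H 1.500
×2: C 2.00, H 3.00 → C2H3

C2H3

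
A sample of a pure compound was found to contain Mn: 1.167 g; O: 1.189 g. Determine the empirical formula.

Mn2O7

Mn: 1.167 g ÷ 54.94 g/mol = 0.02124 mol
O: 1.189 g ÷ 16.00 g/mol = 0.07431 mol
Smallest is Mn at 0.02124 mol; normalising gives Mn 1.000, O 3.498
×2: Mn 2.00, O 7.00 → Mn2O7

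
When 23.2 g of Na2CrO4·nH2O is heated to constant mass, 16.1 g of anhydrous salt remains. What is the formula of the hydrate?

Na2CrO4·4H2O

Mass of water lost = 23.2 − 16.1 = 7.1 g → 7.1 / 18.02 = 0.394 mol H2O
Molar mass of Na2CrO4 = 161.98 g/mol → mol Na2CrO4 = 16.1 / 161.98 = 0.09939
n = 0.394 / 0.09939 = 3.96 ≈ 4 → Na2CrO4·4H2O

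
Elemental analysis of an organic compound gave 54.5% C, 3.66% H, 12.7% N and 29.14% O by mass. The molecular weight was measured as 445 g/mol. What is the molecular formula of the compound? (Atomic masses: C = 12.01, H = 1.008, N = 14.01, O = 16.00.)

C20H16N4O8

Assume 100 g: 54.5 g C, 3.66 g H, 12.7 g N, 29.14 g O.
C: 54.5 g ÷ 12.01 g/mol = 4.538 mol
H: 3.66 g ÷ 1.008 g/mol = 3.631 mol
N: 12.7 g ÷ 14.01 g/mol = 0.9065 mol
O: 29.14 g ÷ 16.00 g/mol = 1.821 mol
Divide by the smallest (0.9065 mol N): C 5.006, H 4.005, N 1.000, O 2.009
→ C5H4NO2
Empirical-formula mass = 110.09 g/mol
n = 445 / 110.09 = 4.04 ≈ 4
Molecular formula = (C5H4NO2)×4 = C20H16N4O8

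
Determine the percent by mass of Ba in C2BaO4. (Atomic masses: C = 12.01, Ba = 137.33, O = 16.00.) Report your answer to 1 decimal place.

Molar mass = 2(12.01) + 1(137.33) + 4(16.00) = 225.350 g/mol
Mass of Ba per mole = 1 × 137.33 = 137.330 g
% Ba = 137.330 / 225.350 × 100 = 60.9%

60.9%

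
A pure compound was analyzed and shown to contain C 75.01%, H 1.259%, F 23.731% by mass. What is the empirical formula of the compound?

C5HF

Assume 100 g: 75.01 g C, 1.259 g H, 23.731 g F.
n(C) = 75.01/12.01 = 6.246, n(H) = 1.259/1.008 = 1.249, n(F) = 23.731/19.00 = 1.249
Divide by the smallest (1.249 mol F): C 5.001, H 1.000, F 1.000
→ C5HF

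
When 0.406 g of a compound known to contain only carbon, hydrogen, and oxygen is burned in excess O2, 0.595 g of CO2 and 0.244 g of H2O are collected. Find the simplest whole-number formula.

mol C = 0.595 / 44.01 = 0.01352; mass C = 0.01352 × 12.01 = 0.1624 g
mol H = 2 × (0.244 / 18.02) = 0.02708; mass H = 0.02708 × 1.008 = 0.02730 g
mass O = 0.406 − (0.1897) = 0.2163 g → mol O = 0.01352
Divide by the smallest (0.01352 mol C): C 1.000, H 2.003, O 1.000
Ratio ≈ 1:2:1, so the empirical formula is CH2O

CH2O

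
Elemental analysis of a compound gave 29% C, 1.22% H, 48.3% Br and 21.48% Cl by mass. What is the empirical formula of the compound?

Assume 100 g: 29 g C, 1.22 g H, 48.3 g Br, 21.48 g Cl.
C: 29 g ÷ 12.01 g/mol = 2.415 mol
H: 1.22 g ÷ 1.008 g/mol = 1.21 mol
Br: 48.3 g ÷ 79.90 g/mol = 0.6045 mol
Cl: 21.48 g ÷ 35.45 g/mol = 0.6059 mol
Smallest is Br at 0.6045 mol; normalising gives C 3.994, H 2.002, Br 1.000, Cl 1.002
Ratio ≈ 4:2:1:1, so the empirical formula is C4H2BrCl

C4H2BrCl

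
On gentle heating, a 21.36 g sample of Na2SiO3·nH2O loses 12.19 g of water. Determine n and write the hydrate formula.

Mass of anhydrous Na2SiO3 = 21.36 − 12.19 = 9.17 g
mol H2O = 12.19 / 18.02 = 0.6765
Molar mass of Na2SiO3 = 122.07 g/mol → mol Na2SiO3 = 9.17 / 122.07 = 0.07512
n = 0.6765 / 0.07512 = 9.01 ≈ 9 → Na2SiO3·9H2O

Na2SiO3·9H2O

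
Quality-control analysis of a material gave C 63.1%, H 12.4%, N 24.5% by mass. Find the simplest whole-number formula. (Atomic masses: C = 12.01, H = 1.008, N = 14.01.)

C3H7N

Assume 100 g: 63.1 g C, 12.4 g H, 24.5 g N.
n(C) = 63.1/12.01 = 5.254, n(H) = 12.4/1.008 = 12.3, n(N) = 24.5/14.01 = 1.749
Smallest is N at 1.749 mol; normalising gives C 3.004, H 7.034, N 1.000
Ratio ≈ 3:7:1, so the empirical formula is C3H7N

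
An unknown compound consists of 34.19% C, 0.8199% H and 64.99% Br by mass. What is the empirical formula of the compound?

Assume 100 g: 34.19 g C, 0.8199 g H, 64.99 g Br.
C: 34.19 g ÷ 12.01 g/mol = 2.847 mol
H: 0.8199 g ÷ 1.008 g/mol = 0.8134 mol
Br: 64.99 g ÷ 79.90 g/mol = 0.8134 mol
Divide by the smallest (0.8134 mol Br): C 3.500, H 1.000, Br 1.000
×2: C 7.00, H 2.00, Br 2.00 → C7H2Br2

C7H2Br2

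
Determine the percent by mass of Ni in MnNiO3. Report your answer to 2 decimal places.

Molar mass = 1(54.94) + 1(58.69) + 3(16.00) = 161.630 g/mol
Mass of Ni per mole = 1 × 58.69 = 58.690 g
% Ni = 58.690 / 161.630 × 100 = 36.31%

36.31%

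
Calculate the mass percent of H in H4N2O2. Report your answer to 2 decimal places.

Molar mass = 4(1.008) + 2(14.01) + 2(16.00) = 64.052 g/mol
Mass of H per mole = 4 × 1.008 = 4.032 g
% H = 4.032 / 64.052 × 100 = 6.29%

6.29%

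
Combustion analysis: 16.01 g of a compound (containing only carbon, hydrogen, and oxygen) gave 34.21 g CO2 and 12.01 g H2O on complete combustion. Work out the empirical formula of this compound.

C7H12O3

mol C = 34.21 / 44.01 = 0.7773; mass C = 0.7773 × 12.01 = 9.336 g
mol H = 2 × (12.01 / 18.02) = 1.333; mass H = 1.333 × 1.008 = 1.344 g
mass O = 16.01 − (10.68) = 5.331 g → mol O = 0.3332
Ratios (÷ 0.3332): C 2.333, H 4.001, O 1.000
×3: C 7.00, H 12.00, O 3.00 → C7H12O3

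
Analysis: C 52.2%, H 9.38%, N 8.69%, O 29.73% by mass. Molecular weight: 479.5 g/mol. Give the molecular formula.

C21H45N3O9

Assume 100 g: 52.2 g C, 9.38 g H, 8.69 g N, 29.73 g O.
Moles — C: 52.2 / 12.01 = 4.346 mol; H: 9.38 / 1.008 = 9.306 mol; N: 8.69 / 14.01 = 0.6203 mol; O: 29.73 / 16.00 = 1.858 mol
Divide by the smallest (0.6203 mol N): C 7.007, H 15.002, N 1.000, O 2.996
→ C7H15NO3
Empirical-formula mass = 161.20 g/mol
n = 479.5 / 161.20 = 2.97 ≈ 3
Molecular formula = (C7H15NO3)×3 = C21H45N3O9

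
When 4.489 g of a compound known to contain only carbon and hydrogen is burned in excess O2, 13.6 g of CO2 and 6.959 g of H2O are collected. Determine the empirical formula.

mol C = 13.6 / 44.01 = 0.3090; mass C = 0.3090 × 12.01 = 3.711 g
mol H = 2 × (6.959 / 18.02) = 0.7724; mass H = 0.7724 × 1.008 = 0.7785 g
Ratios (÷ 0.309): C 1.000, H 2.499
Multiply by 2: C 2.00, H 5.00 → C2H5

C2H5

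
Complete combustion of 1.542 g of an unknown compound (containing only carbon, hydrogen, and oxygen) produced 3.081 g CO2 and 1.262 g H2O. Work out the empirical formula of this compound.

C2H4O

mol C = 3.081 / 44.01 = 0.07001; mass C = 0.07001 × 12.01 = 0.8408 g
mol H = 2 × (1.262 / 18.02) = 0.1401; mass H = 0.1401 × 1.008 = 0.1412 g
mass O = 1.542 − (0.9820) = 0.5600 g → mol O = 0.03500
Ratios (÷ 0.035): C 2.000, H 4.002, O 1.000
≈ 2:4:1 → C2H4O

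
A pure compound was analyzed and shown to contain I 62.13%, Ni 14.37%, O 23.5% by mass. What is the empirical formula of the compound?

I2NiO6

Assume 100 g: 62.13 g I, 14.37 g Ni, 23.5 g O.
Moles — I: 62.13 / 126.90 = 0.4896 mol; Ni: 14.37 / 58.69 = 0.2448 mol; O: 23.5 / 16.00 = 1.469 mol
Smallest is Ni at 0.2448 mol; normalising gives I 2.000, Ni 1.000, O 5.999
≈ 2:1:6 → I2NiO6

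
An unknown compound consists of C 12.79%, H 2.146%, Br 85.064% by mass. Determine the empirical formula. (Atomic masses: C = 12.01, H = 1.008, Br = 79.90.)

CH2Br

Assume 100 g: 12.79 g C, 2.146 g H, 85.064 g Br.
n(C) = 12.79/12.01 = 1.065, n(H) = 2.146/1.008 = 2.129, n(Br) = 85.064/79.90 = 1.065
Ratios (÷ 1.065): C 1.000, H 2.000, Br 1.000
≈ 1:2:1 → CH2Br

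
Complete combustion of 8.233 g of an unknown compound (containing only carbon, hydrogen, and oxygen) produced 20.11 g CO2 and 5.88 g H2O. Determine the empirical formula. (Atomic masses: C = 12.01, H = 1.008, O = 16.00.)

mol C = 20.11 / 44.01 = 0.4569; mass C = 0.4569 × 12.01 = 5.488 g
mol H = 2 × (5.88 / 18.02) = 0.6526; mass H = 0.6526 × 1.008 = 0.6578 g
mass O = 8.233 − (6.146) = 2.087 g → mol O = 0.1305
Divide by the smallest (0.1305 mol O): C 3.503, H 5.003, O 1.000
Scaling by 2: C 7.01, H 10.01, O 2.00 → C7H10O2

C7H10O2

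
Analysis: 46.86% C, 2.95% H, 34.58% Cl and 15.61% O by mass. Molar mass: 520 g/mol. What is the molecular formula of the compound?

C20H15Cl5O5

Assume 100 g: 46.86 g C, 2.95 g H, 34.58 g Cl, 15.61 g O.
Moles — C: 46.86 / 12.01 = 3.902 mol; H: 2.95 / 1.008 = 2.927 mol; Cl: 34.58 / 35.45 = 0.9755 mol; O: 15.61 / 16.00 = 0.9756 mol
Divide by the smallest (0.9755 mol Cl): C 4.000, H 3.000, Cl 1.000, O 1.000
Ratio ≈ 4:3:1:1, so the empirical formula is C4H3ClO
Empirical-formula mass = 102.51 g/mol
n = 520 / 102.51 = 5.07 ≈ 5
Molecular formula = (C4H3ClO)×5 = C20H15Cl5O5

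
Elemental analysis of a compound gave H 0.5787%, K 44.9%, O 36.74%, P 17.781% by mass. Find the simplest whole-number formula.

HK2O4P

Assume 100 g: 0.5787 g H, 44.9 g K, 36.74 g O, 17.781 g P.
H: 0.5787 g ÷ 1.008 g/mol = 0.5741 mol
K: 44.9 g ÷ 39.10 g/mol = 1.148 mol
O: 36.74 g ÷ 16.00 g/mol = 2.296 mol
P: 17.781 g ÷ 30.97 g/mol = 0.5741 mol
Smallest is H at 0.5741 mol; normalising gives H 1.000, K 2.000, O 4.000, P 1.000
≈ 1:2:4:1 → HK2O4P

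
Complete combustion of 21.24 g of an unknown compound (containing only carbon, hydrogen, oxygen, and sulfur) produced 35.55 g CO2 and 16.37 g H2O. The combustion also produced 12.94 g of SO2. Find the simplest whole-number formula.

mol C = 35.55 / 44.01 = 0.8078; mass C = 0.8078 × 12.01 = 9.701 g
mol H = 2 × (16.37 / 18.02) = 1.817; mass H = 1.817 × 1.008 = 1.831 g
mol S = 12.94 / 64.07 = 0.2020; mass S = 6.477 g
mass O = 21.24 − (18.01) = 3.230 g → mol O = 0.2019
Ratios (÷ 0.2019): C 4.001, H 8.999, O 1.000, S 1.000
→ C4H9OS

C4H9OS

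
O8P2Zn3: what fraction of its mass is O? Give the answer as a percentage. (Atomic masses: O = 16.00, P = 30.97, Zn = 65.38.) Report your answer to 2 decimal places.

33.15%

Molar mass = 8(16.00) + 2(30.97) + 3(65.38) = 386.080 g/mol
Mass of O per mole = 8 × 16.00 = 128.000 g
% O = 128.000 / 386.080 × 100 = 33.15%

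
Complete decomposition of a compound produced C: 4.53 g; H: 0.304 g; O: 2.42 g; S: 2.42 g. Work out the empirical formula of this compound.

C5H4O2S

Moles — C: 4.53 / 12.01 = 0.3772 mol; H: 0.304 / 1.008 = 0.3016 mol; O: 2.42 / 16.00 = 0.1512 mol; S: 2.42 / 32.07 = 0.07546 mol
Smallest is S at 0.07546 mol; normalising gives C 4.998, H 3.997, O 2.004, S 1.000
≈ 5:4:2:1 → C5H4O2S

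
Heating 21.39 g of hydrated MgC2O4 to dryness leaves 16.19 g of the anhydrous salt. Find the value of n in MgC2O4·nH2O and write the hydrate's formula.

MgC2O4·2H2O

Mass of water lost = 21.39 − 16.19 = 5.2 g → 5.2 / 18.02 = 0.2886 mol H2O
Molar mass of MgC2O4 = 112.33 g/mol → mol MgC2O4 = 16.19 / 112.33 = 0.1441
n = 0.2886 / 0.1441 = 2.00 ≈ 2 → MgC2O4·2H2O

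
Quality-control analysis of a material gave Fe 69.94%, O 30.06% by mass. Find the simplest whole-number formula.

Assume 100 g: 69.94 g Fe, 30.06 g O.
n(Fe) = 69.94/55.85 = 1.252, n(O) = 30.06/16.00 = 1.879
Smallest is Fe at 1.252 mol; normalising gives Fe 1.000, O 1.500
Multiply by 2: Fe 2.00, O 3.00 → Fe2O3

Fe2O3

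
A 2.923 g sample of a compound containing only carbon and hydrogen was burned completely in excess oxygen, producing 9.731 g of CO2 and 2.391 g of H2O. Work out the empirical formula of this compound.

C5H6

mol C = 9.731 / 44.01 = 0.2211; mass C = 0.2211 × 12.01 = 2.656 g
mol H = 2 × (2.391 / 18.02) = 0.2654; mass H = 0.2654 × 1.008 = 0.2675 g
Smallest is C at 0.2211 mol; normalising gives C 1.000, H 1.200
Multiply by 5: C 5.00, H 6.00 → C5H6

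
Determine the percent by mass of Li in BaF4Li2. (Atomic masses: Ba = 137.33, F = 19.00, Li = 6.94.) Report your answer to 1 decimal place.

Molar mass = 1(137.33) + 4(19.00) + 2(6.94) = 227.210 g/mol
Mass of Li per mole = 2 × 6.94 = 13.880 g
% Li = 13.880 / 227.210 × 100 = 6.1%

6.1%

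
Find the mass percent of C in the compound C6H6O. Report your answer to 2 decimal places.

76.57%

Molar mass = 6(12.01) + 6(1.008) + 1(16.00) = 94.108 g/mol
Mass of C per mole = 6 × 12.01 = 72.060 g
% C = 72.060 / 94.108 × 100 = 76.57%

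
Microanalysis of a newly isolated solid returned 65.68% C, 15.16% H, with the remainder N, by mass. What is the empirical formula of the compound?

C4H11N

Assume 100 g: 65.68 g C, 15.16 g H, 19.16 g N.
C: 65.68 g ÷ 12.01 g/mol = 5.469 mol
H: 15.16 g ÷ 1.008 g/mol = 15.04 mol
N: 19.16 g ÷ 14.01 g/mol = 1.368 mol
Divide by the smallest (1.368 mol N): C 3.999, H 10.997, N 1.000
→ C4H11N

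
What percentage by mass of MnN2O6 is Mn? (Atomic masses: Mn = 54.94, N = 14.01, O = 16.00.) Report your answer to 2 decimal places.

30.70%

Molar mass = 1(54.94) + 2(14.01) + 6(16.00) = 178.960 g/mol
Mass of Mn per mole = 1 × 54.94 = 54.940 g
% Mn = 54.940 / 178.960 × 100 = 30.70%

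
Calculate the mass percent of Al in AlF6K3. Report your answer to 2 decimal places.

Molar mass = 1(26.98) + 6(19.00) + 3(39.10) = 258.280 g/mol
Mass of Al per mole = 1 × 26.98 = 26.980 g
% Al = 26.980 / 258.280 × 100 = 10.45%

10.45%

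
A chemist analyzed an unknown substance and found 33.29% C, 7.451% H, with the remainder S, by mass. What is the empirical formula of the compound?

C3H8S2

Assume 100 g: 33.29 g C, 7.451 g H, 59.259 g S.
C: 33.29 g ÷ 12.01 g/mol = 2.772 mol
H: 7.451 g ÷ 1.008 g/mol = 7.392 mol
S: 59.259 g ÷ 32.07 g/mol = 1.848 mol
Smallest is S at 1.848 mol; normalising gives C 1.500, H 4.000, S 1.000
Multiply by 2: C 3.00, H 8.00, S 2.00 → C3H8S2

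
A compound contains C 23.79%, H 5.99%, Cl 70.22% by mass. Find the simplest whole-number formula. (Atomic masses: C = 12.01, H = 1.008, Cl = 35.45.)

Assume 100 g: 23.79 g C, 5.99 g H, 70.22 g Cl.
n(C) = 23.79/12.01 = 1.981, n(H) = 5.99/1.008 = 5.942, n(Cl) = 70.22/35.45 = 1.981
Smallest is Cl at 1.981 mol; normalising gives C 1.000, H 3.000, Cl 1.000
→ CH3Cl

CH3Cl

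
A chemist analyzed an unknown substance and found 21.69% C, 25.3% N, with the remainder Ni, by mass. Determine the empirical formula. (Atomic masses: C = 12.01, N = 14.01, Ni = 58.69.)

C2N2Ni

Assume 100 g: 21.69 g C, 25.3 g N, 53.01 g Ni.
Moles — C: 21.69 / 12.01 = 1.806 mol; N: 25.3 / 14.01 = 1.806 mol; Ni: 53.01 / 58.69 = 0.9032 mol
Divide by the smallest (0.9032 mol Ni): C 2.000, N 1.999, Ni 1.000
→ C2N2Ni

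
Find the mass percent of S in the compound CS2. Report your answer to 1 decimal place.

84.2%

Molar mass = 1(12.01) + 2(32.07) = 76.150 g/mol
Mass of S per mole = 2 × 32.07 = 64.140 g
% S = 64.140 / 76.150 × 100 = 84.2%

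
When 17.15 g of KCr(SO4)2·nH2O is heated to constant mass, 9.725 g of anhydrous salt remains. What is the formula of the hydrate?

KCr(SO4)2·12H2O

Mass of water lost = 17.15 − 9.725 = 7.425 g → 7.425 / 18.02 = 0.412 mol H2O
Molar mass of KCr(SO4)2 = 283.24 g/mol → mol KCr(SO4)2 = 9.725 / 283.24 = 0.03433
n = 0.412 / 0.03433 = 12.00 ≈ 12 → KCr(SO4)2·12H2O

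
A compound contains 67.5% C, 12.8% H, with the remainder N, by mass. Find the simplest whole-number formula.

C4H9N

Assume 100 g: 67.5 g C, 12.8 g H, 19.7 g N.
Moles — C: 67.5 / 12.01 = 5.62 mol; H: 12.8 / 1.008 = 12.7 mol; N: 19.7 / 14.01 = 1.406 mol
Ratios (÷ 1.406): C 3.997, H 9.031, N 1.000
Ratio ≈ 4:9:1, so the empirical formula is C4H9N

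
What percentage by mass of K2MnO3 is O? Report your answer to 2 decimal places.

26.50%

Molar mass = 2(39.10) + 1(54.94) + 3(16.00) = 181.140 g/mol
Mass of O per mole = 3 × 16.00 = 48.000 g
% O = 48.000 / 181.140 × 100 = 26.50%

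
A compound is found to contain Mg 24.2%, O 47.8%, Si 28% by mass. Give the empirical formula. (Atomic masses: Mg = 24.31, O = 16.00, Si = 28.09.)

MgO3Si

Assume 100 g: 24.2 g Mg, 47.8 g O, 28 g Si.
Mg: 24.2 g ÷ 24.31 g/mol = 0.9955 mol
O: 47.8 g ÷ 16.00 g/mol = 2.987 mol
Si: 28 g ÷ 28.09 g/mol = 0.9968 mol
Ratios (÷ 0.9955): Mg 1.000, O 3.001, Si 1.001
Ratio ≈ 1:3:1, so the empirical formula is MgO3Si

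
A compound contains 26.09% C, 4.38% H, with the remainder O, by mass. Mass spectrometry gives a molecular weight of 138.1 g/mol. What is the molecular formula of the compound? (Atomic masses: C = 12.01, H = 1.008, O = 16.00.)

Assume 100 g: 26.09 g C, 4.38 g H, 69.53 g O.
Moles — C: 26.09 / 12.01 = 2.172 mol; H: 4.38 / 1.008 = 4.345 mol; O: 69.53 / 16.00 = 4.346 mol
Divide by the smallest (2.172 mol C): C 1.000, H 2.000, O 2.000
→ CH2O2
Empirical-formula mass = 46.03 g/mol
n = 138.1 / 46.03 = 3.00 ≈ 3
Molecular formula = (CH2O2)×3 = C3H6O6

C3H6O6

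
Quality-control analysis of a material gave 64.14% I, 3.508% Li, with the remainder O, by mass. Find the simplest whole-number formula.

ILiO4

Assume 100 g: 64.14 g I, 3.508 g Li, 32.352 g O.
I: 64.14 g ÷ 126.90 g/mol = 0.5054 mol
Li: 3.508 g ÷ 6.94 g/mol = 0.5055 mol
O: 32.352 g ÷ 16.00 g/mol = 2.022 mol
Ratios (÷ 0.5054): I 1.000, Li 1.000, O 4.000
→ ILiO4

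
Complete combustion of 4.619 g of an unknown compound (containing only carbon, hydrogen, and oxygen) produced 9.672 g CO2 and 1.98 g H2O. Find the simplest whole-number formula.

C2H2O

mol C = 9.672 / 44.01 = 0.2198; mass C = 0.2198 × 12.01 = 2.639 g
mol H = 2 × (1.98 / 18.02) = 0.2198; mass H = 0.2198 × 1.008 = 0.2215 g
mass O = 4.619 − (2.861) = 1.758 g → mol O = 0.1099
Smallest is O at 0.1099 mol; normalising gives C 2.000, H 2.000, O 1.000
≈ 2:2:1 → C2H2O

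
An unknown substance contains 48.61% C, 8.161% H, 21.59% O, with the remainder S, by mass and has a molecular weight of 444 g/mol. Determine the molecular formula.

Assume 100 g: 48.61 g C, 8.161 g H, 21.59 g O, 21.639 g S.
Moles — C: 48.61 / 12.01 = 4.047 mol; H: 8.161 / 1.008 = 8.096 mol; O: 21.59 / 16.00 = 1.349 mol; S: 21.639 / 32.07 = 0.6747 mol
Divide by the smallest (0.6747 mol S): C 5.999, H 11.999, O 2.000, S 1.000
Ratio ≈ 6:12:2:1, so the empirical formula is C6H12O2S
Empirical-formula mass = 148.23 g/mol
n = 444 / 148.23 = 3.00 ≈ 3
Molecular formula = (C6H12O2S)×3 = C18H36O6S3

C18H36O6S3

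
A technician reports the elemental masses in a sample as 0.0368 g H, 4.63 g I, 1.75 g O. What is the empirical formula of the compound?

HIO3

Moles — H: 0.0368 / 1.008 = 0.03651 mol; I: 4.63 / 126.90 = 0.03649 mol; O: 1.75 / 16.00 = 0.1094 mol
Ratios (÷ 0.03649): H 1.001, I 1.000, O 2.998
≈ 1:1:3 → HIO3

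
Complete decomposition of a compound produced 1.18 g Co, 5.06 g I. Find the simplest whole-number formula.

n(Co) = 1.18/58.93 = 0.02002, n(I) = 5.06/126.90 = 0.03987
Smallest is Co at 0.02002 mol; normalising gives Co 1.000, I 1.991
Ratio ≈ 1:2, so the empirical formula is CoI2

CoI2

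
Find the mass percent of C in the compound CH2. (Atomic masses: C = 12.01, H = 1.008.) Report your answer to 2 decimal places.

Molar mass = 1(12.01) + 2(1.008) = 14.026 g/mol
Mass of C per mole = 1 × 12.01 = 12.010 g
% C = 12.010 / 14.026 × 100 = 85.63%

85.63%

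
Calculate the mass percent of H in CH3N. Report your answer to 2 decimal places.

10.41%

Molar mass = 1(12.01) + 3(1.008) + 1(14.01) = 29.044 g/mol
Mass of H per mole = 3 × 1.008 = 3.024 g
% H = 3.024 / 29.044 × 100 = 10.41%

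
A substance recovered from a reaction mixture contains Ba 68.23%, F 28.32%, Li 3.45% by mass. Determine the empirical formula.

BaF3Li

Assume 100 g: 68.23 g Ba, 28.32 g F, 3.45 g Li.
Moles — Ba: 68.23 / 137.33 = 0.4968 mol; F: 28.32 / 19.00 = 1.491 mol; Li: 3.45 / 6.94 = 0.4971 mol
Divide by the smallest (0.4968 mol Ba): Ba 1.000, F 3.000, Li 1.001
≈ 1:3:1 → BaF3Li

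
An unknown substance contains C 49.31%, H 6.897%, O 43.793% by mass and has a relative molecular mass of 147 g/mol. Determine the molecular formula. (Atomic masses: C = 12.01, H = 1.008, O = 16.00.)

Assume 100 g: 49.31 g C, 6.897 g H, 43.793 g O.
Moles — C: 49.31 / 12.01 = 4.106 mol; H: 6.897 / 1.008 = 6.842 mol; O: 43.793 / 16.00 = 2.737 mol
Smallest is O at 2.737 mol; normalising gives C 1.500, H 2.500, O 1.000
×2: C 3.00, H 5.00, O 2.00 → C3H5O2
Empirical-formula mass = 73.07 g/mol
n = 147 / 73.07 = 2.01 ≈ 2
Molecular formula = (C3H5O2)×2 = C6H10O4

C6H10O4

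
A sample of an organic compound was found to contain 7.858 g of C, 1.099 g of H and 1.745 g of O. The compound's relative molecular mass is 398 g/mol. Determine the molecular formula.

n(C) = 7.858/12.01 = 0.6543, n(H) = 1.099/1.008 = 1.09, n(O) = 1.745/16.00 = 0.1091
Divide by the smallest (0.1091 mol O): C 5.999, H 9.997, O 1.000
Ratio ≈ 6:10:1, so the empirical formula is C6H10O
Empirical-formula mass = 98.14 g/mol
n = 398 / 98.14 = 4.06 ≈ 4
Molecular formula = (C6H10O)×4 = C24H40O4

C24H40O4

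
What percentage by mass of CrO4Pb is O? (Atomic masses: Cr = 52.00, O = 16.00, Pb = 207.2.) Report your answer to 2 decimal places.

Molar mass = 1(52.00) + 4(16.00) + 1(207.2) = 323.200 g/mol
Mass of O per mole = 4 × 16.00 = 64.000 g
% O = 64.000 / 323.200 × 100 = 19.80%

19.80%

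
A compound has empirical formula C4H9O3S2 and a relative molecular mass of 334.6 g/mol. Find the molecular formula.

C8H18O6S4

Empirical-formula mass = 169.25 g/mol
n = 334.6 / 169.25 = 1.98 ≈ 2
Molecular formula = (C4H9O3S2)2 = C8H18O6S4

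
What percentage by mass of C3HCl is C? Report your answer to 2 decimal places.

Molar mass = 3(12.01) + 1(1.008) + 1(35.45) = 72.488 g/mol
Mass of C per mole = 3 × 12.01 = 36.030 g
% C = 36.030 / 72.488 × 100 = 49.70%

49.70%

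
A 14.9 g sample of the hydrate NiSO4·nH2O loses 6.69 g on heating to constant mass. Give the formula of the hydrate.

NiSO4·7H2O

Mass of anhydrous NiSO4 = 14.9 − 6.69 = 8.21 g
mol H2O = 6.69 / 18.02 = 0.3713
Molar mass of NiSO4 = 154.76 g/mol → mol NiSO4 = 8.21 / 154.76 = 0.05305
n = 0.3713 / 0.05305 = 7.00 ≈ 7 → NiSO4·7H2O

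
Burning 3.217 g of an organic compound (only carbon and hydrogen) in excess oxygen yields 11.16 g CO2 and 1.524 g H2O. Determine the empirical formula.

mol C = 11.16 / 44.01 = 0.2536; mass C = 0.2536 × 12.01 = 3.045 g
mol H = 2 × (1.524 / 18.02) = 0.1691; mass H = 0.1691 × 1.008 = 0.1705 g
Ratios (÷ 0.1691): C 1.499, H 1.000
Scaling by 2: C 3.00, H 2.00 → C3H2

C3H2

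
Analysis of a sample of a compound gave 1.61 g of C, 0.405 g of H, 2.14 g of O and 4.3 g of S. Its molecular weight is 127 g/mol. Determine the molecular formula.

C2H6O2S2

n(C) = 1.61/12.01 = 0.1341, n(H) = 0.405/1.008 = 0.4018, n(O) = 2.14/16.00 = 0.1338, n(S) = 4.3/32.07 = 0.1341
Smallest is O at 0.1338 mol; normalising gives C 1.002, H 3.004, O 1.000, S 1.002
≈ 1:3:1:1 → CH3OS
Empirical-formula mass = 63.10 g/mol
n = 127 / 63.10 = 2.01 ≈ 2
Molecular formula = (CH3OS)×2 = C2H6O2S2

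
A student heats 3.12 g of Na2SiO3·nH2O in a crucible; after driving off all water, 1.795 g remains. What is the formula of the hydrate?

Mass of water lost = 3.12 − 1.795 = 1.325 g → 1.325 / 18.02 = 0.07353 mol H2O
Molar mass of Na2SiO3 = 122.07 g/mol → mol Na2SiO3 = 1.795 / 122.07 = 0.0147
n = 0.07353 / 0.0147 = 5.00 ≈ 5 → Na2SiO3·5H2O

Na2SiO3·5H2O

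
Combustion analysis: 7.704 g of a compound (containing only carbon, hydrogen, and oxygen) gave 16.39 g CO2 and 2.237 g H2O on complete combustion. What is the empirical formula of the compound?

mol C = 16.39 / 44.01 = 0.3724; mass C = 0.3724 × 12.01 = 4.473 g
mol H = 2 × (2.237 / 18.02) = 0.2483; mass H = 0.2483 × 1.008 = 0.2503 g
mass O = 7.704 − (4.723) = 2.981 g → mol O = 0.1863
Smallest is O at 0.1863 mol; normalising gives C 1.999, H 1.333, O 1.000
Multiply by 3: C 6.00, H 4.00, O 3.00 → C6H4O3

C6H4O3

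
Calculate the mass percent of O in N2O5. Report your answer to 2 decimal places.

74.06%

Molar mass = 2(14.01) + 5(16.00) = 108.020 g/mol
Mass of O per mole = 5 × 16.00 = 80.000 g
% O = 80.000 / 108.020 × 100 = 74.06%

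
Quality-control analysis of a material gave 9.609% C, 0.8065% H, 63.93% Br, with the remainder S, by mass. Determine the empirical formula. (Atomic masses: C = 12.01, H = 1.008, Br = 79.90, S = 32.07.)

CHBrS

Assume 100 g: 9.609 g C, 0.8065 g H, 63.93 g Br, 25.654 g S.
n(C) = 9.609/12.01 = 0.8001, n(H) = 0.8065/1.008 = 0.8001, n(Br) = 63.93/79.90 = 0.8001, n(S) = 25.654/32.07 = 0.7999
Divide by the smallest (0.7999 mol S): C 1.000, H 1.000, Br 1.000, S 1.000
→ CHBrS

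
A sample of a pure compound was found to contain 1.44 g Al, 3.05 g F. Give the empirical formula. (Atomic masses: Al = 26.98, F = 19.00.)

n(Al) = 1.44/26.98 = 0.05337, n(F) = 3.05/19.00 = 0.1605
Ratios (÷ 0.05337): Al 1.000, F 3.008
≈ 1:3 → AlF3

AlF3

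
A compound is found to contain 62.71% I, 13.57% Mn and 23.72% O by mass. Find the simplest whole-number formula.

I2MnO6

Assume 100 g: 62.71 g I, 13.57 g Mn, 23.72 g O.
I: 62.71 g ÷ 126.90 g/mol = 0.4942 mol
Mn: 13.57 g ÷ 54.94 g/mol = 0.247 mol
O: 23.72 g ÷ 16.00 g/mol = 1.482 mol
Divide by the smallest (0.247 mol Mn): I 2.001, Mn 1.000, O 6.002
→ I2MnO6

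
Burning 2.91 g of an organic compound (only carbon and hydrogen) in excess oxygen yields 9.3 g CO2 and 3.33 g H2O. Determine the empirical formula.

C4H7

mol C = 9.3 / 44.01 = 0.2113; mass C = 0.2113 × 12.01 = 2.538 g
mol H = 2 × (3.33 / 18.02) = 0.3696; mass H = 0.3696 × 1.008 = 0.3725 g
Divide by the smallest (0.2113 mol C): C 1.000, H 1.749
×4: C 4.00, H 7.00 → C4H7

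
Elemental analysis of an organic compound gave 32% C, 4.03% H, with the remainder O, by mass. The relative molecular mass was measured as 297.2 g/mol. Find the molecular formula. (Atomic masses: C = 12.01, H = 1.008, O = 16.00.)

Assume 100 g: 32 g C, 4.03 g H, 63.97 g O.
C: 32 g ÷ 12.01 g/mol = 2.664 mol
H: 4.03 g ÷ 1.008 g/mol = 3.998 mol
O: 63.97 g ÷ 16.00 g/mol = 3.998 mol
Ratios (÷ 2.664): C 1.000, H 1.501, O 1.501
Multiply by 2: C 2.00, H 3.00, O 3.00 → C2H3O3
Empirical-formula mass = 75.04 g/mol
n = 297.2 / 75.04 = 3.96 ≈ 4
Molecular formula = (C2H3O3)×4 = C8H12O12

C8H12O12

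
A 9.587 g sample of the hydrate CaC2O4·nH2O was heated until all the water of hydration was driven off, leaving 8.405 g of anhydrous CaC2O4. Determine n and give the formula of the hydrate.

Mass of water lost = 9.587 − 8.405 = 1.182 g → 1.182 / 18.02 = 0.06559 mol H2O
Molar mass of CaC2O4 = 128.10 g/mol → mol CaC2O4 = 8.405 / 128.10 = 0.06561
n = 0.06559 / 0.06561 = 1.00 ≈ 1 → CaC2O4·H2O

CaC2O4·H2O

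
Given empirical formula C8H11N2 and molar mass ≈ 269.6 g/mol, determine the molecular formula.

C16H22N4

Empirical-formula mass = 135.19 g/mol
n = 269.6 / 135.19 = 1.99 ≈ 2
Molecular formula = (C8H11N2)2 = C16H22N4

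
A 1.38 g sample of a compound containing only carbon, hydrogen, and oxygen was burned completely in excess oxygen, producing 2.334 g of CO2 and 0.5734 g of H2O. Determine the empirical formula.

C5H6O4

mol C = 2.334 / 44.01 = 0.05303; mass C = 0.05303 × 12.01 = 0.6369 g
mol H = 2 × (0.5734 / 18.02) = 0.06364; mass H = 0.06364 × 1.008 = 0.06415 g
mass O = 1.38 − (0.7011) = 0.6789 g → mol O = 0.04243
Smallest is O at 0.04243 mol; normalising gives C 1.250, H 1.500, O 1.000
×4: C 5.00, H 6.00, O 4.00 → C5H6O4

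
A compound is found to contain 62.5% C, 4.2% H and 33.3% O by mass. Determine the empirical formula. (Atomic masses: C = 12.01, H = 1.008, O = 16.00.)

Assume 100 g: 62.5 g C, 4.2 g H, 33.3 g O.
C: 62.5 g ÷ 12.01 g/mol = 5.204 mol
H: 4.2 g ÷ 1.008 g/mol = 4.167 mol
O: 33.3 g ÷ 16.00 g/mol = 2.081 mol
Smallest is O at 2.081 mol; normalising gives C 2.500, H 2.002, O 1.000
×2: C 5.00, H 4.00, O 2.00 → C5H4O2

C5H4O2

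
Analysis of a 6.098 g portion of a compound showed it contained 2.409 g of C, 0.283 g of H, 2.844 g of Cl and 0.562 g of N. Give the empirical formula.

C: 2.409 g ÷ 12.01 g/mol = 0.2006 mol
H: 0.283 g ÷ 1.008 g/mol = 0.2808 mol
Cl: 2.844 g ÷ 35.45 g/mol = 0.08023 mol
N: 0.562 g ÷ 14.01 g/mol = 0.04011 mol
Smallest is N at 0.04011 mol; normalising gives C 5.000, H 6.999, Cl 2.000, N 1.000
Ratio ≈ 5:7:2:1, so the empirical formula is C5H7Cl2N

C5H7Cl2N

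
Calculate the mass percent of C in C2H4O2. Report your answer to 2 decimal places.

Molar mass = 2(12.01) + 4(1.008) + 2(16.00) = 60.052 g/mol
Mass of C per mole = 2 × 12.01 = 24.020 g
% C = 24.020 / 60.052 × 100 = 40.00%

40.00%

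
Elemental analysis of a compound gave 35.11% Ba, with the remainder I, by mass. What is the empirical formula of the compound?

Assume 100 g: 35.11 g Ba, 64.89 g I.
Ba: 35.11 g ÷ 137.33 g/mol = 0.2557 mol
I: 64.89 g ÷ 126.90 g/mol = 0.5113 mol
Smallest is Ba at 0.2557 mol; normalising gives Ba 1.000, I 2.000
Ratio ≈ 1:2, so the empirical formula is BaI2

BaI2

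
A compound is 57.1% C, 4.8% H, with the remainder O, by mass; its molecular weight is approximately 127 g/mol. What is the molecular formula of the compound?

C6H6O3

Assume 100 g: 57.1 g C, 4.8 g H, 38.1 g O.
Moles — C: 57.1 / 12.01 = 4.754 mol; H: 4.8 / 1.008 = 4.762 mol; O: 38.1 / 16.00 = 2.381 mol
Smallest is O at 2.381 mol; normalising gives C 1.997, H 2.000, O 1.000
≈ 2:2:1 → C2H2O
Empirical-formula mass = 42.04 g/mol
n = 127 / 42.04 = 3.02 ≈ 3
Molecular formula = (C2H2O)×3 = C6H6O3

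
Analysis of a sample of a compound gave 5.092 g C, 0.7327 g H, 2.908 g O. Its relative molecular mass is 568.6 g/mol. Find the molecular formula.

n(C) = 5.092/12.01 = 0.424, n(H) = 0.7327/1.008 = 0.7269, n(O) = 2.908/16.00 = 0.1817
Ratios (÷ 0.1817): C 2.333, H 3.999, O 1.000
Multiply by 3: C 7.00, H 12.00, O 3.00 → C7H12O3
Empirical-formula mass = 144.17 g/mol
n = 568.6 / 144.17 = 3.94 ≈ 4
Molecular formula = (C7H12O3)×4 = C28H48O12

C28H48O12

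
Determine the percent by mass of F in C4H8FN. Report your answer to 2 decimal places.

21.32%

Molar mass = 4(12.01) + 8(1.008) + 1(19.00) + 1(14.01) = 89.114 g/mol
Mass of F per mole = 1 × 19.00 = 19.000 g
% F = 19.000 / 89.114 × 100 = 21.32%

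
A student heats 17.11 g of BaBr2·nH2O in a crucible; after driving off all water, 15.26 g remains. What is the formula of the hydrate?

BaBr2·2H2O

Mass of water lost = 17.11 − 15.26 = 1.85 g → 1.85 / 18.02 = 0.1027 mol H2O
Molar mass of BaBr2 = 297.13 g/mol → mol BaBr2 = 15.26 / 297.13 = 0.05136
n = 0.1027 / 0.05136 = 2.00 ≈ 2 → BaBr2·2H2O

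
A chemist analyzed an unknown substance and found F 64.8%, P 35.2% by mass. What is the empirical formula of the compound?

F3P

Assume 100 g: 64.8 g F, 35.2 g P.
Moles — F: 64.8 / 19.00 = 3.411 mol; P: 35.2 / 30.97 = 1.137 mol
Ratios (÷ 1.137): F 3.001, P 1.000
→ F3P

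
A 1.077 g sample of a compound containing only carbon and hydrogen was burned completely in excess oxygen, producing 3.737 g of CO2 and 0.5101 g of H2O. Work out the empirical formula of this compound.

C3H2

mol C = 3.737 / 44.01 = 0.08491; mass C = 0.08491 × 12.01 = 1.020 g
mol H = 2 × (0.5101 / 18.02) = 0.05661; mass H = 0.05661 × 1.008 = 0.05707 g
Divide by the smallest (0.05661 mol H): C 1.500, H 1.000
×2: C 3.00, H 2.00 → C3H2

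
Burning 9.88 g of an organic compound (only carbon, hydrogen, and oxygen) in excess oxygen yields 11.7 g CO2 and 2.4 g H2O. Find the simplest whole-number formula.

C2H2O3

mol C = 11.7 / 44.01 = 0.2658; mass C = 0.2658 × 12.01 = 3.193 g
mol H = 2 × (2.4 / 18.02) = 0.2664; mass H = 0.2664 × 1.008 = 0.2685 g
mass O = 9.88 − (3.461) = 6.419 g → mol O = 0.4012
Ratios (÷ 0.2658): C 1.000, H 1.002, O 1.509
Multiply by 2: C 2.00, H 2.00, O 3.02 → C2H2O3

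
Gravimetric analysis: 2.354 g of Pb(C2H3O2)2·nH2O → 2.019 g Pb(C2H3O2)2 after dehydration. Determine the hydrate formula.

Mass of water lost = 2.354 − 2.019 = 0.335 g → 0.335 / 18.02 = 0.01859 mol H2O
Molar mass of Pb(C2H3O2)2 = 325.29 g/mol → mol Pb(C2H3O2)2 = 2.019 / 325.29 = 0.006207
n = 0.01859 / 0.006207 = 3.00 ≈ 3 → Pb(C2H3O2)2·3H2O

Pb(C2H3O2)2·3H2O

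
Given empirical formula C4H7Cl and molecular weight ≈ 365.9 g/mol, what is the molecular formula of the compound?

C16H28Cl4

Empirical-formula mass = 90.55 g/mol
n = 365.9 / 90.55 = 4.04 ≈ 4
Molecular formula = (C4H7Cl)4 = C16H28Cl4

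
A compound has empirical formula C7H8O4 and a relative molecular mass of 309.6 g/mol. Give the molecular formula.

Empirical-formula mass = 156.13 g/mol
n = 309.6 / 156.13 = 1.98 ≈ 2
Molecular formula = (C7H8O4)2 = C14H16O8

C14H16O8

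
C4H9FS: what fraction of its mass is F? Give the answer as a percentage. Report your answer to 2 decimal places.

17.56%

Molar mass = 4(12.01) + 9(1.008) + 1(19.00) + 1(32.07) = 108.182 g/mol
Mass of F per mole = 1 × 19.00 = 19.000 g
% F = 19.000 / 108.182 × 100 = 17.56%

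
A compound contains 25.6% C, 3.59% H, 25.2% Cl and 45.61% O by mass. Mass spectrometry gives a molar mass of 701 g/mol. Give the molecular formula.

Assume 100 g: 25.6 g C, 3.59 g H, 25.2 g Cl, 45.61 g O.
n(C) = 25.6/12.01 = 2.132, n(H) = 3.59/1.008 = 3.562, n(Cl) = 25.2/35.45 = 0.7109, n(O) = 45.61/16.00 = 2.851
Divide by the smallest (0.7109 mol Cl): C 2.999, H 5.010, Cl 1.000, O 4.010
Ratio ≈ 3:5:1:4, so the empirical formula is C3H5ClO4
Empirical-formula mass = 140.52 g/mol
n = 701 / 140.52 = 4.99 ≈ 5
Molecular formula = (C3H5ClO4)×5 = C15H25Cl5O20

C15H25Cl5O20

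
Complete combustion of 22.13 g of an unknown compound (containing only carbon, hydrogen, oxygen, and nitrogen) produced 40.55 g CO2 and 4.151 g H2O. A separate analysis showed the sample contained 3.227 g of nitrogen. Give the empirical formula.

mol C = 40.55 / 44.01 = 0.9214; mass C = 0.9214 × 12.01 = 11.07 g
mol H = 2 × (4.151 / 18.02) = 0.4607; mass H = 0.4607 × 1.008 = 0.4644 g
mol N = 3.227 / 14.01 = 0.2303
mass O = 22.13 − (14.76) = 7.373 g → mol O = 0.4608
Smallest is N at 0.2303 mol; normalising gives C 4.000, H 2.000, N 1.000, O 2.001
≈ 4:2:1:2 → C4H2NO2

C4H2NO2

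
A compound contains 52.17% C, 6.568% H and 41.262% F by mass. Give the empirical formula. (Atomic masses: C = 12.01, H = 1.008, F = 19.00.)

Assume 100 g: 52.17 g C, 6.568 g H, 41.262 g F.
n(C) = 52.17/12.01 = 4.344, n(H) = 6.568/1.008 = 6.516, n(F) = 41.262/19.00 = 2.172
Divide by the smallest (2.172 mol F): C 2.000, H 3.000, F 1.000
→ C2H3F

C2H3F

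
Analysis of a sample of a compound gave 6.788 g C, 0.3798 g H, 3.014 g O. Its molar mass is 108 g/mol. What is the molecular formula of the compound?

C6H4O2

Moles — C: 6.788 / 12.01 = 0.5652 mol; H: 0.3798 / 1.008 = 0.3768 mol; O: 3.014 / 16.00 = 0.1884 mol
Ratios (÷ 0.1884): C 3.000, H 2.000, O 1.000
≈ 3:2:1 → C3H2O
Empirical-formula mass = 54.05 g/mol
n = 108 / 54.05 = 2.00 ≈ 2
Molecular formula = (C3H2O)×2 = C6H4O2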